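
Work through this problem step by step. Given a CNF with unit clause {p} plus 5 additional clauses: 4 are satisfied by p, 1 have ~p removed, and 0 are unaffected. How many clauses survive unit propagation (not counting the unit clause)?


Satisfied (removed): 4
Shortened (remain): 1
Unchanged (remain): 0
Remaining = 1 + 0 = 1

1


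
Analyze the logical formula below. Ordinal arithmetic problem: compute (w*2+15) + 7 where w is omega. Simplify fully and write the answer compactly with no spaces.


Compute (w*2+15) + 7.
Ordinal + is associative but NOT commutative; for finite n>0, n + w = w but w + n stays w+n.
By associativity: (w*2+15) + 7 = w*2 + (15+7) = w*2+22.
Result = w*2+22

w*2+22


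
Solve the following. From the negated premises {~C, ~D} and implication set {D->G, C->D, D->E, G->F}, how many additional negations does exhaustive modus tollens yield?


Initial negated facts: {~C, ~D}
Apply modus tollens to closure:
  (no implication fires)
Final negated: {~C, ~D}
New negations: {(none)}
Count = 0

0


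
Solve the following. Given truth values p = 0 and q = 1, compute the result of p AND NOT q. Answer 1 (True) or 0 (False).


p = 0, q = 1
Operation: p AND NOT q
Evaluate: 0 AND NOT 1 = 0

0


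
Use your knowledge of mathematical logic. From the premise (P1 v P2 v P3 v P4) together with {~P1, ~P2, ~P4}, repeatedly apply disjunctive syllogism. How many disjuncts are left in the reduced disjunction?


Original disjuncts (4): P1, P2, P3, P4
Negated (eliminate): ~P1, ~P2, ~P4
Remaining disjuncts: P3
Count = 4 - 3 = 1

1


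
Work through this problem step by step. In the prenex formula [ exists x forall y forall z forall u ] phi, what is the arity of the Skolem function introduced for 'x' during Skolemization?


Quantifier prefix: exists x forall y forall z forall u
'x' is existentially quantified at position 1.
No universal quantifiers precede it.
Skolem function arity = 0 (a Skolem constant)

0


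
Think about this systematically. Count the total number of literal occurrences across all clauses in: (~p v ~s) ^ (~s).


Counting literals in each clause:
Clause 1: 2 literal(s)
Clause 2: 1 literal(s)
Total = 3

3


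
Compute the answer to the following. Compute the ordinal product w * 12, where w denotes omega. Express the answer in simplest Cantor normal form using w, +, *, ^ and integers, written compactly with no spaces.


Compute w * 12.
Ordinal * is associative and left-distributive over +, but NOT commutative; for finite n>1, n*w = w but w*n stays w*n.
w * 12 means 12 copies of w concatenated: w*12.
Result = w*12

w*12


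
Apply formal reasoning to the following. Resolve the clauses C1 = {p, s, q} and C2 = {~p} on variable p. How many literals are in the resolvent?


Remove p from C1 and ~p from C2.
C1 remainder: {s, q}
C2 remainder: {}
Union (resolvent): {q, s}
Resolvent has 2 literal(s).

2


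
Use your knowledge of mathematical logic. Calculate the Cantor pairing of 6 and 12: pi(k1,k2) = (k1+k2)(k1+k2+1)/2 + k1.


k1 + k2 = 18
(k1+k2)(k1+k2+1)/2 = 18 * 19 / 2 = 171
pi = 171 + 6 = 177

177


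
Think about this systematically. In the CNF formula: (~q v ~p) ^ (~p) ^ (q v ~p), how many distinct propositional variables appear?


Identify each variable that appears in the formula.
Variables found: p, q
Count = 2

2


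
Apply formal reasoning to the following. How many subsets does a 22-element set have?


The power set of a set with n elements has 2^n elements.
|P(S)| = 2^22 = 4194304

4194304


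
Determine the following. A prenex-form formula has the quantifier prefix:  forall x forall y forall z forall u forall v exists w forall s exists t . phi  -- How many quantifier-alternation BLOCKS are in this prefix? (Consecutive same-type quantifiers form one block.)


Quantifier-type sequence: A A A A A E A E  (A=forall, E=exists)
Group into maximal same-type runs:
  Ax5 | Ex1 | Ax1 | Ex1
Number of blocks = 4

4


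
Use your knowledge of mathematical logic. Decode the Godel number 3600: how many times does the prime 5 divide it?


Factorize 3600 by dividing by 5 repeatedly.
Division steps: 5 divides 3600 exactly 2 time(s).
Exponent of 5 = 2

2


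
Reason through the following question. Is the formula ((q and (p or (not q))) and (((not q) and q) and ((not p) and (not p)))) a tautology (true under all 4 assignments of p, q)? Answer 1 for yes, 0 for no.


Check all 4 assignments:
p=0, q=0: 0
p=0, q=1: 0
p=1, q=0: 0
p=1, q=1: 0
Satisfying count = 0/4.
Tautology iff count = 4: no.

0


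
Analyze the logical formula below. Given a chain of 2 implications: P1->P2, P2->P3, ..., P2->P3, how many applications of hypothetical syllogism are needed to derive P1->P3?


With 2 implications in a chain connecting 3 propositions:
P1->P2, P2->P3, ..., P2->P3
Steps needed = (number of implications) - 1 = 2 - 1 = 1

1


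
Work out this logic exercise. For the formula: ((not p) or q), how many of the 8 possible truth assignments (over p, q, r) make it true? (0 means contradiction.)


Check all 8 assignments:
p=0, q=0, r=0: 1
p=0, q=0, r=1: 1
p=0, q=1, r=0: 1
p=0, q=1, r=1: 1
p=1, q=0, r=0: 0
p=1, q=0, r=1: 0
p=1, q=1, r=0: 1
p=1, q=1, r=1: 1
Count of True = 6

6


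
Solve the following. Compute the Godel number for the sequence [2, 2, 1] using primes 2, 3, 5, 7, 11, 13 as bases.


Encode each element as an exponent of the corresponding prime:
  2^2 = 4
  3^2 = 9
  5^1 = 5
Product = 4 * 9 * 5 = 180

180


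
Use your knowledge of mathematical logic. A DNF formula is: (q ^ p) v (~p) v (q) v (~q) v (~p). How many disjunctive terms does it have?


A DNF formula is a disjunction of terms (conjunctions).
Terms are separated by v.
Counting the disjuncts: 5 terms.

5


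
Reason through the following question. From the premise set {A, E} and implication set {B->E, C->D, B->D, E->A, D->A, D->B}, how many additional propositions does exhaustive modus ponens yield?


Initial facts: {A, E}
Apply modus ponens to closure:
  (no implication fires)
Final known: {A, E}
New propositions: {(none)}
Count = 0

0


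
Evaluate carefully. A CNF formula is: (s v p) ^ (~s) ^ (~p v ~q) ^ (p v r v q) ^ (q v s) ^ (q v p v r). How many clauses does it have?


A CNF formula is a conjunction of clauses.
Clauses are separated by ^.
Counting the conjuncts: 6 clauses.

6


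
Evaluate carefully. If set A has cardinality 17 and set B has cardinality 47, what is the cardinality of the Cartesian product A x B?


The Cartesian product A x B contains all ordered pairs (a, b).
|A x B| = |A| * |B| = 17 * 47 = 799

799


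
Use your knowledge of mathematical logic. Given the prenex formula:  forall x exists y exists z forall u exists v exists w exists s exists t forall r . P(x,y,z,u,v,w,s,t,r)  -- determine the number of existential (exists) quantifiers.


Quantifier prefix: forall x exists y exists z forall u exists v exists w exists s exists t forall r
Mark each quantifier type:
  U E E U E E E E U
Universal count = 3, Existential count = 6
Asked for existential (exists) quantifiers: 6

6


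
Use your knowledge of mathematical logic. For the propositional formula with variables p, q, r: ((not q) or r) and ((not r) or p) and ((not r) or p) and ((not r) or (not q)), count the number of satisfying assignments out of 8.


Evaluate all 8 assignments for p, q, r:
p=0, q=0, r=0: 1
p=0, q=0, r=1: 0
p=0, q=1, r=0: 0
p=0, q=1, r=1: 0
p=1, q=0, r=0: 1
p=1, q=0, r=1: 1
p=1, q=1, r=0: 0
p=1, q=1, r=1: 0
Satisfying count = 3

3


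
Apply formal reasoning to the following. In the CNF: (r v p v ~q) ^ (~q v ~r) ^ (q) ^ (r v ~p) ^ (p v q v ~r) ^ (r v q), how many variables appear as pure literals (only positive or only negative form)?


Check each variable for pure literal status:
p: mixed (not pure)
q: mixed (not pure)
r: mixed (not pure)
Pure literal count = 0

0


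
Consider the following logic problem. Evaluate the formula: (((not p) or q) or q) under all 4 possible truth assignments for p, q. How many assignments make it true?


Check all 4 assignments:
p=0, q=0: 1
p=0, q=1: 1
p=1, q=0: 0
p=1, q=1: 1
Count of True = 3

3


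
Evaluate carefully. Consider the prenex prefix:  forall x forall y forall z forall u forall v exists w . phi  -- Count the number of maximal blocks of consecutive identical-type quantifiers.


Quantifier-type sequence: A A A A A E  (A=forall, E=exists)
Group into maximal same-type runs:
  Ax5 | Ex1
Number of blocks = 2

2


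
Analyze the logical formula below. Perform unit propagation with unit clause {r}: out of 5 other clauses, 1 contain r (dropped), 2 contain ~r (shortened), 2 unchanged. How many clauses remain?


Satisfied (removed): 1
Shortened (remain): 2
Unchanged (remain): 2
Remaining = 2 + 2 = 4

4


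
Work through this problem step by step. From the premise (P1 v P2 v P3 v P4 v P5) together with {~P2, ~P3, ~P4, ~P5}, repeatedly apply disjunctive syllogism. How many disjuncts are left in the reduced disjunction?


Original disjuncts (5): P1, P2, P3, P4, P5
Negated (eliminate): ~P2, ~P3, ~P4, ~P5
Remaining disjuncts: P1
Count = 5 - 4 = 1

1


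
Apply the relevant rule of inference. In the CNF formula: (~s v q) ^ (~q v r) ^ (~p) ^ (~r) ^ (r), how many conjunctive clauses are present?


A CNF formula is a conjunction of clauses.
Clauses are separated by ^.
Counting the conjuncts: 5 clauses.

5


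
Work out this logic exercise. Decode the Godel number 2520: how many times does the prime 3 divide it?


Factorize 2520 by dividing by 3 repeatedly.
Division steps: 3 divides 2520 exactly 2 time(s).
Exponent of 3 = 2

2


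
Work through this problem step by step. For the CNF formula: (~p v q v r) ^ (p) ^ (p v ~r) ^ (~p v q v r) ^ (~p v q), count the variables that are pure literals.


Check each variable for pure literal status:
p: mixed (not pure)
q: pure positive
r: mixed (not pure)
Pure literal count = 1

1


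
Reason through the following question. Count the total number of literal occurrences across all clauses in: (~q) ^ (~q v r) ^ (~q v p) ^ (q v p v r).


Counting literals in each clause:
Clause 1: 1 literal(s)
Clause 2: 2 literal(s)
Clause 3: 2 literal(s)
Clause 4: 3 literal(s)
Total = 8

8


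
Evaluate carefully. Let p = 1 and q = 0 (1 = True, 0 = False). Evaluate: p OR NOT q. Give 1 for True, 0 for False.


p = 1, q = 0
Operation: p OR NOT q
Evaluate: 1 OR NOT 0 = 1

1


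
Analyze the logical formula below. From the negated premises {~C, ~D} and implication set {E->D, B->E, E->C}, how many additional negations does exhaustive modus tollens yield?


Initial negated facts: {~C, ~D}
Apply modus tollens to closure:
  ~D and E->D  =>  ~E
  ~E and B->E  =>  ~B
Final negated: {~B, ~C, ~D, ~E}
New negations: {~B, ~E}
Count = 2

2


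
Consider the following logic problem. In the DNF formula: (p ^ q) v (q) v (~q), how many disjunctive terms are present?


A DNF formula is a disjunction of terms (conjunctions).
Terms are separated by v.
Counting the disjuncts: 3 terms.

3


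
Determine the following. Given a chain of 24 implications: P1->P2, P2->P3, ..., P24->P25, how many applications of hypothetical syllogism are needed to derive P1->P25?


With 24 implications in a chain connecting 25 propositions:
P1->P2, P2->P3, ..., P24->P25
Steps needed = (number of implications) - 1 = 24 - 1 = 23

23


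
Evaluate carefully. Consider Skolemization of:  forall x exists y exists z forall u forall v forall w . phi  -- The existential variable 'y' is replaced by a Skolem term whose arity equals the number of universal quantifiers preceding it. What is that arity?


Quantifier prefix: forall x exists y exists z forall u forall v forall w
'y' is existentially quantified at position 2.
Universal variables preceding it: x
Skolem function arity = 1

1


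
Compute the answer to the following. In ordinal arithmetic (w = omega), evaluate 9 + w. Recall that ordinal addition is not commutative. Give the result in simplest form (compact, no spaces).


Compute 9 + w.
Ordinal + is associative but NOT commutative; for finite n>0, n + w = w but w + n stays w+n.
Any finite left addend is absorbed by w on the right: 9 + w = w.
Result = w

w


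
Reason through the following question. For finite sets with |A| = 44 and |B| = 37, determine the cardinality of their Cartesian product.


The Cartesian product A x B contains all ordered pairs (a, b).
|A x B| = |A| * |B| = 44 * 37 = 1628

1628


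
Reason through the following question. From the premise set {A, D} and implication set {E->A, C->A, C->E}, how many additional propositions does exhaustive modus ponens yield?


Initial facts: {A, D}
Apply modus ponens to closure:
  (no implication fires)
Final known: {A, D}
New propositions: {(none)}
Count = 0

0


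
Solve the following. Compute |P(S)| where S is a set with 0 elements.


The power set of a set with n elements has 2^n elements.
|P(S)| = 2^0 = 1

1


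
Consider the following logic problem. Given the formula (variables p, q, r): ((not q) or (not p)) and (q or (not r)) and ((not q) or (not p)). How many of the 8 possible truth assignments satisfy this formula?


Evaluate all 8 assignments for p, q, r:
p=0, q=0, r=0: 1
p=0, q=0, r=1: 0
p=0, q=1, r=0: 1
p=0, q=1, r=1: 1
p=1, q=0, r=0: 1
p=1, q=0, r=1: 0
p=1, q=1, r=0: 0
p=1, q=1, r=1: 0
Satisfying count = 4

4


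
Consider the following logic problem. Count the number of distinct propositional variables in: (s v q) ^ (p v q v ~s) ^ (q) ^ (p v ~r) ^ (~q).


Identify each variable that appears in the formula.
Variables found: p, q, r, s
Count = 4

4


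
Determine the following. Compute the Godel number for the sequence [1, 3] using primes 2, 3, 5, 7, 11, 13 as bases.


Encode each element as an exponent of the corresponding prime:
  2^1 = 2
  3^3 = 27
Product = 2 * 27 = 54

54


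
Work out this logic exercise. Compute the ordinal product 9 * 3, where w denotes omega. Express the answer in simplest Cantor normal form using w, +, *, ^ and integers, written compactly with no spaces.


Compute 9 * 3.
Ordinal * is associative and left-distributive over +, but NOT commutative; for finite n>1, n*w = w but w*n stays w*n.
Both finite; ordinal * agrees with natural *: 9 * 3 = 27.
Result = 27

27


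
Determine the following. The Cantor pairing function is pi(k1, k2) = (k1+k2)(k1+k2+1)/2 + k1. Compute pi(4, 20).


k1 + k2 = 24
(k1+k2)(k1+k2+1)/2 = 24 * 25 / 2 = 300
pi = 300 + 4 = 304

304


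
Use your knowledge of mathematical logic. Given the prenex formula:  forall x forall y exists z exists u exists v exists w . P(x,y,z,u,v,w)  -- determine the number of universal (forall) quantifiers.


Quantifier prefix: forall x forall y exists z exists u exists v exists w
Mark each quantifier type:
  U U E E E E
Universal count = 2, Existential count = 4
Asked for universal (forall) quantifiers: 2

2


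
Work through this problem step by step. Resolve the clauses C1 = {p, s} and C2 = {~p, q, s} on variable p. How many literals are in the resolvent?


Remove p from C1 and ~p from C2.
C1 remainder: {s}
C2 remainder: {q, s}
Union (resolvent): {q, s}
Resolvent has 2 literal(s).

2


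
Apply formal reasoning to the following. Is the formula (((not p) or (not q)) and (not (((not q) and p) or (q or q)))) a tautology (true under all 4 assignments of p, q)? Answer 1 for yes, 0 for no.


Check all 4 assignments:
p=0, q=0: 1
p=0, q=1: 0
p=1, q=0: 0
p=1, q=1: 0
Satisfying count = 1/4.
Tautology iff count = 4: no.

0


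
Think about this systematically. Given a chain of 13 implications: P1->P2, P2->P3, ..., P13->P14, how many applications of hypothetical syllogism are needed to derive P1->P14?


With 13 implications in a chain connecting 14 propositions:
P1->P2, P2->P3, ..., P13->P14
Steps needed = (number of implications) - 1 = 13 - 1 = 12

12


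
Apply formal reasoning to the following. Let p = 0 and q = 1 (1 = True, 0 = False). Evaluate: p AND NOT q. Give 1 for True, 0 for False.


p = 0, q = 1
Operation: p AND NOT q
Evaluate: 0 AND NOT 1 = 0

0


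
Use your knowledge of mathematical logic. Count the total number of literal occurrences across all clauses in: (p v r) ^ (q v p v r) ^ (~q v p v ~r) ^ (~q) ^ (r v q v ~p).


Counting literals in each clause:
Clause 1: 2 literal(s)
Clause 2: 3 literal(s)
Clause 3: 3 literal(s)
Clause 4: 1 literal(s)
Clause 5: 3 literal(s)
Total = 12

12


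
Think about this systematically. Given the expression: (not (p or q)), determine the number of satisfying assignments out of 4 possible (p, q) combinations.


Check all 4 assignments:
p=0, q=0: 1
p=0, q=1: 0
p=1, q=0: 0
p=1, q=1: 0
Count of True = 1

1


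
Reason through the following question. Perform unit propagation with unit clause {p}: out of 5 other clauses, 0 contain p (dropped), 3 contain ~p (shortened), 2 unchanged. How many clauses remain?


Satisfied (removed): 0
Shortened (remain): 3
Unchanged (remain): 2
Remaining = 3 + 2 = 5

5


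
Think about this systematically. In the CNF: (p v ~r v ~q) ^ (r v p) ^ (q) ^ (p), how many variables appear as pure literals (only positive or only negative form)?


Check each variable for pure literal status:
p: pure positive
q: mixed (not pure)
r: mixed (not pure)
Pure literal count = 1

1


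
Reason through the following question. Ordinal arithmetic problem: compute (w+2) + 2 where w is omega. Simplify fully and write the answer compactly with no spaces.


Compute (w+2) + 2.
Ordinal + is associative but NOT commutative; for finite n>0, n + w = w but w + n stays w+n.
By associativity: (w+2) + 2 = w + (2+2) = w+4.
Result = w+4

w+4


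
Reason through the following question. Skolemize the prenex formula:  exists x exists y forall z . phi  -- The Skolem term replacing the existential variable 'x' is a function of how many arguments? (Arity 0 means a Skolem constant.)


Quantifier prefix: exists x exists y forall z
'x' is existentially quantified at position 1.
No universal quantifiers precede it.
Skolem function arity = 0 (a Skolem constant)

0


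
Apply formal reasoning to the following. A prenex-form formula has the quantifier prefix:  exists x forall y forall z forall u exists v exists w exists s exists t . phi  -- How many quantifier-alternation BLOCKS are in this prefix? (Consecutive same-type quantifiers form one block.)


Quantifier-type sequence: E A A A E E E E  (A=forall, E=exists)
Group into maximal same-type runs:
  Ex1 | Ax3 | Ex4
Number of blocks = 3

3


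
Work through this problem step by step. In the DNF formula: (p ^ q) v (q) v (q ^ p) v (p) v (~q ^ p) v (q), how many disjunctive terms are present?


A DNF formula is a disjunction of terms (conjunctions).
Terms are separated by v.
Counting the disjuncts: 6 terms.

6


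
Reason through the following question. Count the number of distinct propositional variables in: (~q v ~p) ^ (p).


Identify each variable that appears in the formula.
Variables found: p, q
Count = 2

2


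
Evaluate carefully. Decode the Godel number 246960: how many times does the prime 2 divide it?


Factorize 246960 by dividing by 2 repeatedly.
Division steps: 2 divides 246960 exactly 4 time(s).
Exponent of 2 = 4

4


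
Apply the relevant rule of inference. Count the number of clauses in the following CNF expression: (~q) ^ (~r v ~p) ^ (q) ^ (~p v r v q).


A CNF formula is a conjunction of clauses.
Clauses are separated by ^.
Counting the conjuncts: 4 clauses.

4


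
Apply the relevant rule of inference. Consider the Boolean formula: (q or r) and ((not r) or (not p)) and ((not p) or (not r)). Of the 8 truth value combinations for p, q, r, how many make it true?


Evaluate all 8 assignments for p, q, r:
p=0, q=0, r=0: 0
p=0, q=0, r=1: 1
p=0, q=1, r=0: 1
p=0, q=1, r=1: 1
p=1, q=0, r=0: 0
p=1, q=0, r=1: 0
p=1, q=1, r=0: 1
p=1, q=1, r=1: 0
Satisfying count = 4

4


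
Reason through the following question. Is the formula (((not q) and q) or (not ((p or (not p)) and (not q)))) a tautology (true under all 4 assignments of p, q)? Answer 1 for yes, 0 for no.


Check all 4 assignments:
p=0, q=0: 0
p=0, q=1: 1
p=1, q=0: 0
p=1, q=1: 1
Satisfying count = 2/4.
Tautology iff count = 4: no.

0


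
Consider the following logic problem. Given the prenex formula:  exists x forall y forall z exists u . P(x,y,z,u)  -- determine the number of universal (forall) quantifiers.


Quantifier prefix: exists x forall y forall z exists u
Mark each quantifier type:
  E U U E
Universal count = 2, Existential count = 2
Asked for universal (forall) quantifiers: 2

2


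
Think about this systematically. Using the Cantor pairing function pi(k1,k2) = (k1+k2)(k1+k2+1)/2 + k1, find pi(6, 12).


k1 + k2 = 18
(k1+k2)(k1+k2+1)/2 = 18 * 19 / 2 = 171
pi = 171 + 6 = 177

177


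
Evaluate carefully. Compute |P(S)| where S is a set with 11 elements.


The power set of a set with n elements has 2^n elements.
|P(S)| = 2^11 = 2048

2048


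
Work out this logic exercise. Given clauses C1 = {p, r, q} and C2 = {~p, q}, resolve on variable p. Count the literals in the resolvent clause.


Remove p from C1 and ~p from C2.
C1 remainder: {r, q}
C2 remainder: {q}
Union (resolvent): {q, r}
Resolvent has 2 literal(s).

2


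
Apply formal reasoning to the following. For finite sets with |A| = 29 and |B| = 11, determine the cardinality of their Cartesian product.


The Cartesian product A x B contains all ordered pairs (a, b).
|A x B| = |A| * |B| = 29 * 11 = 319

319


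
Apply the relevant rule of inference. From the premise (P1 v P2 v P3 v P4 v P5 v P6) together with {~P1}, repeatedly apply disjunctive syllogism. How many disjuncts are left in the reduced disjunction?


Original disjuncts (6): P1, P2, P3, P4, P5, P6
Negated (eliminate): ~P1
Remaining disjuncts: P2, P3, P4, P5, P6
Count = 6 - 1 = 5

5


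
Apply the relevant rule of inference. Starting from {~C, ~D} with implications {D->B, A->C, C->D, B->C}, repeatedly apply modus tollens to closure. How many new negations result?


Initial negated facts: {~C, ~D}
Apply modus tollens to closure:
  ~C and A->C  =>  ~A
  ~C and B->C  =>  ~B
Final negated: {~A, ~B, ~C, ~D}
New negations: {~A, ~B}
Count = 2

2


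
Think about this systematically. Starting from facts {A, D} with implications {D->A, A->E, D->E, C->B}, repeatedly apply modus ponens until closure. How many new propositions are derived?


Initial facts: {A, D}
Apply modus ponens to closure:
  A and A->E  =>  E
Final known: {A, D, E}
New propositions: {E}
Count = 1

1


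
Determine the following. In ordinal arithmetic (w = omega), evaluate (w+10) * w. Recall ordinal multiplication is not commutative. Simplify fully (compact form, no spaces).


Compute (w+10) * w.
Ordinal * is associative and left-distributive over +, but NOT commutative; for finite n>1, n*w = w but w*n stays w*n.
(w+10) * w = sup{(w+10)*k : k<w} = sup{w*k+10} = w^2 (the +10 tail is absorbed in the limit).
Result = w^2

w^2


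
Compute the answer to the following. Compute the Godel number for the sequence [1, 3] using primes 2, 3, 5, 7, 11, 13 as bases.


Encode each element as an exponent of the corresponding prime:
  2^1 = 2
  3^3 = 27
Product = 2 * 27 = 54

54


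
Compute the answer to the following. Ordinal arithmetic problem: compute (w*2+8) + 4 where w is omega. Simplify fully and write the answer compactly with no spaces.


Compute (w*2+8) + 4.
Ordinal + is associative but NOT commutative; for finite n>0, n + w = w but w + n stays w+n.
By associativity: (w*2+8) + 4 = w*2 + (8+4) = w*2+12.
Result = w*2+12

w*2+12


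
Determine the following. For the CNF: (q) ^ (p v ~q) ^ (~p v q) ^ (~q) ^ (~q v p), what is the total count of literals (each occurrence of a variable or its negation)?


Counting literals in each clause:
Clause 1: 1 literal(s)
Clause 2: 2 literal(s)
Clause 3: 2 literal(s)
Clause 4: 1 literal(s)
Clause 5: 2 literal(s)
Total = 8

8


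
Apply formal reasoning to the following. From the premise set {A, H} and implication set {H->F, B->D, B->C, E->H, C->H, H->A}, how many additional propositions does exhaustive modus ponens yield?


Initial facts: {A, H}
Apply modus ponens to closure:
  H and H->F  =>  F
Final known: {A, F, H}
New propositions: {F}
Count = 1

1


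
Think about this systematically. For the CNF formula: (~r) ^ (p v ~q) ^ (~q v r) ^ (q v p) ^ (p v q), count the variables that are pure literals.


Check each variable for pure literal status:
p: pure positive
q: mixed (not pure)
r: mixed (not pure)
Pure literal count = 1

1


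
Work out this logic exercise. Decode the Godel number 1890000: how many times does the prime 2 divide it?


Factorize 1890000 by dividing by 2 repeatedly.
Division steps: 2 divides 1890000 exactly 4 time(s).
Exponent of 2 = 4

4


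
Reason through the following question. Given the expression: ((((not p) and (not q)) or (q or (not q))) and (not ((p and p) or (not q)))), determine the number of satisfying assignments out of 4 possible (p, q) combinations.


Check all 4 assignments:
p=0, q=0: 0
p=0, q=1: 1
p=1, q=0: 0
p=1, q=1: 0
Count of True = 1

1


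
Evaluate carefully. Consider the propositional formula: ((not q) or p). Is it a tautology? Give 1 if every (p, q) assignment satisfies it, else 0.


Check all 4 assignments:
p=0, q=0: 1
p=0, q=1: 0
p=1, q=0: 1
p=1, q=1: 1
Satisfying count = 3/4.
Tautology iff count = 4: no.

0


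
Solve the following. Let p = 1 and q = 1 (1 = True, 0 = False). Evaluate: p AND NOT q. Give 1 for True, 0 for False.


p = 1, q = 1
Operation: p AND NOT q
Evaluate: 1 AND NOT 1 = 0

0


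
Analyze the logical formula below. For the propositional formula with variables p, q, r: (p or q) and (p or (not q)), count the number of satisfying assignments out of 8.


Evaluate all 8 assignments for p, q, r:
p=0, q=0, r=0: 0
p=0, q=0, r=1: 0
p=0, q=1, r=0: 0
p=0, q=1, r=1: 0
p=1, q=0, r=0: 1
p=1, q=0, r=1: 1
p=1, q=1, r=0: 1
p=1, q=1, r=1: 1
Satisfying count = 4

4


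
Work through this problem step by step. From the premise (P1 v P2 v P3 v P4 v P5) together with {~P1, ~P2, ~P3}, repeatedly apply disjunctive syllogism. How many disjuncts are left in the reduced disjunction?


Original disjuncts (5): P1, P2, P3, P4, P5
Negated (eliminate): ~P1, ~P2, ~P3
Remaining disjuncts: P4, P5
Count = 5 - 3 = 2

2


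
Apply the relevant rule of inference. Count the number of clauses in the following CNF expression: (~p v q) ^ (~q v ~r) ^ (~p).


A CNF formula is a conjunction of clauses.
Clauses are separated by ^.
Counting the conjuncts: 3 clauses.

3


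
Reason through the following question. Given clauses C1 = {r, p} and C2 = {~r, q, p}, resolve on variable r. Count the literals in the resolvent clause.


Remove r from C1 and ~r from C2.
C1 remainder: {p}
C2 remainder: {q, p}
Union (resolvent): {p, q}
Resolvent has 2 literal(s).

2


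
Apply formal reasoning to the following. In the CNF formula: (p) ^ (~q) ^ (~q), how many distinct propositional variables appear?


Identify each variable that appears in the formula.
Variables found: p, q
Count = 2

2


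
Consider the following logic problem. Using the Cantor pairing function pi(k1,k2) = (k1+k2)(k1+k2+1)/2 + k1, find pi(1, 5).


k1 + k2 = 6
(k1+k2)(k1+k2+1)/2 = 6 * 7 / 2 = 21
pi = 21 + 1 = 22

22


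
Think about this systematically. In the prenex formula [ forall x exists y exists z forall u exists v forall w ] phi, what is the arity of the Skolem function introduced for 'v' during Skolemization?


Quantifier prefix: forall x exists y exists z forall u exists v forall w
'v' is existentially quantified at position 5.
Universal variables preceding it: x, u
Skolem function arity = 2

2


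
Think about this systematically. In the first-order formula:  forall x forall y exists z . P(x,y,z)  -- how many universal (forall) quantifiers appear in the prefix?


Quantifier prefix: forall x forall y exists z
Mark each quantifier type:
  U U E
Universal count = 2, Existential count = 1
Asked for universal (forall) quantifiers: 2

2


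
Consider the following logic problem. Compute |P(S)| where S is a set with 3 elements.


The power set of a set with n elements has 2^n elements.
|P(S)| = 2^3 = 8

8


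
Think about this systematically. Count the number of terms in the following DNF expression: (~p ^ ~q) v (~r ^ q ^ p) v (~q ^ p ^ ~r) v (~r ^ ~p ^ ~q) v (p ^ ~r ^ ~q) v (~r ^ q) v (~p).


A DNF formula is a disjunction of terms (conjunctions).
Terms are separated by v.
Counting the disjuncts: 7 terms.

7


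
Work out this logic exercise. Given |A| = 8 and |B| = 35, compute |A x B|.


The Cartesian product A x B contains all ordered pairs (a, b).
|A x B| = |A| * |B| = 8 * 35 = 280

280


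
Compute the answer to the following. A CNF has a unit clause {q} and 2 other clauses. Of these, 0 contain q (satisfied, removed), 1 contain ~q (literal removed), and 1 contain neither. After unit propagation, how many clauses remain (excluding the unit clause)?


Satisfied (removed): 0
Shortened (remain): 1
Unchanged (remain): 1
Remaining = 1 + 1 = 2

2


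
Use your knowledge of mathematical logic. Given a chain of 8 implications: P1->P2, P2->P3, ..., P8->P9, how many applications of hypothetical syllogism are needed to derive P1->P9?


With 8 implications in a chain connecting 9 propositions:
P1->P2, P2->P3, ..., P8->P9
Steps needed = (number of implications) - 1 = 8 - 1 = 7

7


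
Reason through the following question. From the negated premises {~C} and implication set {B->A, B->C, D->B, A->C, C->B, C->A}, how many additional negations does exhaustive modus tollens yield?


Initial negated facts: {~C}
Apply modus tollens to closure:
  ~C and B->C  =>  ~B
  ~B and D->B  =>  ~D
  ~C and A->C  =>  ~A
Final negated: {~A, ~B, ~C, ~D}
New negations: {~A, ~B, ~D}
Count = 3

3


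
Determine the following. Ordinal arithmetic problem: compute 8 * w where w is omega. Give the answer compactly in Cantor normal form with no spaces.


Compute 8 * w.
Ordinal * is associative and left-distributive over +, but NOT commutative; for finite n>1, n*w = w but w*n stays w*n.
For finite n>0, n * w = sup{n*k : k<w} = w. So 8 * w = w.
Result = w

w


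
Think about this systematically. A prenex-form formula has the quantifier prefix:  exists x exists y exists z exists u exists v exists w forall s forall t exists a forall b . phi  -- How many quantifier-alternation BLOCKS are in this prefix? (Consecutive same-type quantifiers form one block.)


Quantifier-type sequence: E E E E E E A A E A  (A=forall, E=exists)
Group into maximal same-type runs:
  Ex6 | Ax2 | Ex1 | Ax1
Number of blocks = 4

4


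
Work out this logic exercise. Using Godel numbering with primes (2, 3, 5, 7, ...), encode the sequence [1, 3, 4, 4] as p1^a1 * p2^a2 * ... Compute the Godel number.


Encode each element as an exponent of the corresponding prime:
  2^1 = 2
  3^3 = 27
  5^4 = 625
  7^4 = 2401
Product = 2 * 27 * 625 * 2401 = 81033750

81033750


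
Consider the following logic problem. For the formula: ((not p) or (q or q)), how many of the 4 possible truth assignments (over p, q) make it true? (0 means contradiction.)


Check all 4 assignments:
p=0, q=0: 1
p=0, q=1: 1
p=1, q=0: 0
p=1, q=1: 1
Count of True = 3

3


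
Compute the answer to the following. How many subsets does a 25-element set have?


The power set of a set with n elements has 2^n elements.
|P(S)| = 2^25 = 33554432

33554432


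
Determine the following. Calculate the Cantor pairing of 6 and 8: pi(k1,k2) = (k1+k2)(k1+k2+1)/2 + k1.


k1 + k2 = 14
(k1+k2)(k1+k2+1)/2 = 14 * 15 / 2 = 105
pi = 105 + 6 = 111

111


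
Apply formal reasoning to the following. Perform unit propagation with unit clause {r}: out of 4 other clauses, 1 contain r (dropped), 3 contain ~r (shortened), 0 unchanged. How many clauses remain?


Satisfied (removed): 1
Shortened (remain): 3
Unchanged (remain): 0
Remaining = 3 + 0 = 3

3


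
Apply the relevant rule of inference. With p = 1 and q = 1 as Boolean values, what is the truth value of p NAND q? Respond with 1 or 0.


p = 1, q = 1
Operation: p NAND q
Evaluate: 1 NAND 1 = 0

0


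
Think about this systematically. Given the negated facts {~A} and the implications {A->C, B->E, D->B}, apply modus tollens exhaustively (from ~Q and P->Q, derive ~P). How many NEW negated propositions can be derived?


Initial negated facts: {~A}
Apply modus tollens to closure:
  (no implication fires)
Final negated: {~A}
New negations: {(none)}
Count = 0

0


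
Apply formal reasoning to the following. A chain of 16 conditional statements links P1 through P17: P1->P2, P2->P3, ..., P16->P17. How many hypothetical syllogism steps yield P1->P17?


With 16 implications in a chain connecting 17 propositions:
P1->P2, P2->P3, ..., P16->P17
Steps needed = (number of implications) - 1 = 16 - 1 = 15

15


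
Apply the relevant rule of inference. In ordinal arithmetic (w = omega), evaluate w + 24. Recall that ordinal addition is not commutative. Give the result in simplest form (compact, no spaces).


Compute w + 24.
Ordinal + is associative but NOT commutative; for finite n>0, n + w = w but w + n stays w+n.
w + 24 is already in normal form (a successor ordinal beyond w).
Result = w+24

w+24


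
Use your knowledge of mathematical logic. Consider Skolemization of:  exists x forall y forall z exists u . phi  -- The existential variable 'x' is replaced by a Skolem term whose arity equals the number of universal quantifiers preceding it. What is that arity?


Quantifier prefix: exists x forall y forall z exists u
'x' is existentially quantified at position 1.
No universal quantifiers precede it.
Skolem function arity = 0 (a Skolem constant)

0


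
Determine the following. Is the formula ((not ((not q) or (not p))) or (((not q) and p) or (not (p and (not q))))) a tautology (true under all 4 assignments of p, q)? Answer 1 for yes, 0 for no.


Check all 4 assignments:
p=0, q=0: 1
p=0, q=1: 1
p=1, q=0: 1
p=1, q=1: 1
Satisfying count = 4/4.
Tautology iff count = 4: yes.

1


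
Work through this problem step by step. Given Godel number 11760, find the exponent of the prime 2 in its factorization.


Factorize 11760 by dividing by 2 repeatedly.
Division steps: 2 divides 11760 exactly 4 time(s).
Exponent of 2 = 4

4


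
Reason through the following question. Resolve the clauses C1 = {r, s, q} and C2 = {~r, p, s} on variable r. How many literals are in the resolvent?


Remove r from C1 and ~r from C2.
C1 remainder: {s, q}
C2 remainder: {p, s}
Union (resolvent): {p, q, s}
Resolvent has 3 literal(s).

3


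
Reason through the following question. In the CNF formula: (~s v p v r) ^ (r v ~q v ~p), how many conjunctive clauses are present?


A CNF formula is a conjunction of clauses.
Clauses are separated by ^.
Counting the conjuncts: 2 clauses.

2


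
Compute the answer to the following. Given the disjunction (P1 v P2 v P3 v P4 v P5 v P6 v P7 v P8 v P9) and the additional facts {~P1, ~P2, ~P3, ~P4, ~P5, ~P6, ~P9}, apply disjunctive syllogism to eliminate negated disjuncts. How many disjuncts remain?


Original disjuncts (9): P1, P2, P3, P4, P5, P6, P7, P8, P9
Negated (eliminate): ~P1, ~P2, ~P3, ~P4, ~P5, ~P6, ~P9
Remaining disjuncts: P7, P8
Count = 9 - 7 = 2

2


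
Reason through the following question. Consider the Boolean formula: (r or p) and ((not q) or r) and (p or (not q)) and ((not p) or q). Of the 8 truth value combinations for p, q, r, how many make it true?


Evaluate all 8 assignments for p, q, r:
p=0, q=0, r=0: 0
p=0, q=0, r=1: 1
p=0, q=1, r=0: 0
p=0, q=1, r=1: 0
p=1, q=0, r=0: 0
p=1, q=0, r=1: 0
p=1, q=1, r=0: 0
p=1, q=1, r=1: 1
Satisfying count = 2

2


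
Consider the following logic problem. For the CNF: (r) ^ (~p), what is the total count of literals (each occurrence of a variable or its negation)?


Counting literals in each clause:
Clause 1: 1 literal(s)
Clause 2: 1 literal(s)
Total = 2

2


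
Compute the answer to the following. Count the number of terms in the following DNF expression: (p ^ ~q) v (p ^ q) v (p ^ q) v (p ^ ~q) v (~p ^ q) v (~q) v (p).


A DNF formula is a disjunction of terms (conjunctions).
Terms are separated by v.
Counting the disjuncts: 7 terms.

7


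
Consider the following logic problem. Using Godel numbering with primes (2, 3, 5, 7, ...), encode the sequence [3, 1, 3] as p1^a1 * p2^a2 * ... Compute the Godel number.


Encode each element as an exponent of the corresponding prime:
  2^3 = 8
  3^1 = 3
  5^3 = 125
Product = 8 * 3 * 125 = 3000

3000


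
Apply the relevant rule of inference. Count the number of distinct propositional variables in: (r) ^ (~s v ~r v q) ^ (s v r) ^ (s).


Identify each variable that appears in the formula.
Variables found: q, r, s
Count = 3

3


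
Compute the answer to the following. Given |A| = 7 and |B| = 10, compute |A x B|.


The Cartesian product A x B contains all ordered pairs (a, b).
|A x B| = |A| * |B| = 7 * 10 = 70

70


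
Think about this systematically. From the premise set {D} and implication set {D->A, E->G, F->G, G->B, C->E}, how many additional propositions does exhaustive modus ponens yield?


Initial facts: {D}
Apply modus ponens to closure:
  D and D->A  =>  A
Final known: {A, D}
New propositions: {A}
Count = 1

1


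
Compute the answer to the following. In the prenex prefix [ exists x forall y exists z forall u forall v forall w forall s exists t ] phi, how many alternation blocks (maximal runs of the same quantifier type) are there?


Quantifier-type sequence: E A E A A A A E  (A=forall, E=exists)
Group into maximal same-type runs:
  Ex1 | Ax1 | Ex1 | Ax4 | Ex1
Number of blocks = 5

5


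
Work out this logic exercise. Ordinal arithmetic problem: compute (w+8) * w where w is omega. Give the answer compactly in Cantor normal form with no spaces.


Compute (w+8) * w.
Ordinal * is associative and left-distributive over +, but NOT commutative; for finite n>1, n*w = w but w*n stays w*n.
(w+8) * w = sup{(w+8)*k : k<w} = sup{w*k+8} = w^2 (the +8 tail is absorbed in the limit).
Result = w^2

w^2


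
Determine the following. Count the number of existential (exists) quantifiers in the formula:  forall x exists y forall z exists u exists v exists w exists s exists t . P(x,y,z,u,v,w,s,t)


Quantifier prefix: forall x exists y forall z exists u exists v exists w exists s exists t
Mark each quantifier type:
  U E U E E E E E
Universal count = 2, Existential count = 6
Asked for existential (exists) quantifiers: 6

6


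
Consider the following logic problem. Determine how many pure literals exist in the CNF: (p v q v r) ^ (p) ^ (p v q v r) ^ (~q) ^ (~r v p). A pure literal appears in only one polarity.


Check each variable for pure literal status:
p: pure positive
q: mixed (not pure)
r: mixed (not pure)
Pure literal count = 1

1


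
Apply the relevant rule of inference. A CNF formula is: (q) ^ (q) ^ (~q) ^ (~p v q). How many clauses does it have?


A CNF formula is a conjunction of clauses.
Clauses are separated by ^.
Counting the conjuncts: 4 clauses.

4


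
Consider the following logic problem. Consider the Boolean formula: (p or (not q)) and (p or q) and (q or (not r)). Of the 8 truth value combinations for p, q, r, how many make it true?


Evaluate all 8 assignments for p, q, r:
p=0, q=0, r=0: 0
p=0, q=0, r=1: 0
p=0, q=1, r=0: 0
p=0, q=1, r=1: 0
p=1, q=0, r=0: 1
p=1, q=0, r=1: 0
p=1, q=1, r=0: 1
p=1, q=1, r=1: 1
Satisfying count = 3

3


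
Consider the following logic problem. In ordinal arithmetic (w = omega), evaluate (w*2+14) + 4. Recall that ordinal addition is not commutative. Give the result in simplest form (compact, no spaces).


Compute (w*2+14) + 4.
Ordinal + is associative but NOT commutative; for finite n>0, n + w = w but w + n stays w+n.
By associativity: (w*2+14) + 4 = w*2 + (14+4) = w*2+18.
Result = w*2+18

w*2+18
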